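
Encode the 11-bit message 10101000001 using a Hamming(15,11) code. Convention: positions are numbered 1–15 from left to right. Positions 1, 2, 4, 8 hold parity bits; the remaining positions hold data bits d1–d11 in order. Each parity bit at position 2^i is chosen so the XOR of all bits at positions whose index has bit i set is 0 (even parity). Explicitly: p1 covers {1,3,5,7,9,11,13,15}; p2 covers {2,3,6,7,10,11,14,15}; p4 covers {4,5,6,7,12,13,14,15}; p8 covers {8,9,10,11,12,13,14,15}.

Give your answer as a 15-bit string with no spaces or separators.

111001001000001

Place data at non-parity positions: p1 p2 1 p4 0 1 0 p8 1 0 0 0 0 0 1
p1 (pos 1,3,5,7,9,11,13,15): XOR of data positions = 1⊕0⊕0⊕1⊕0⊕0⊕1 = 1
p2 (pos 2,3,6,7,10,11,14,15): XOR of data positions = 1⊕1⊕0⊕0⊕0⊕0⊕1 = 1
p4 (pos 4,5,6,7,12,13,14,15): XOR of data positions = 0⊕1⊕0⊕0⊕0⊕0⊕1 = 0
p8 (pos 8,9,10,11,12,13,14,15): XOR of data positions = 1⊕0⊕0⊕0⊕0⊕0⊕1 = 0
Codeword: 111001001000001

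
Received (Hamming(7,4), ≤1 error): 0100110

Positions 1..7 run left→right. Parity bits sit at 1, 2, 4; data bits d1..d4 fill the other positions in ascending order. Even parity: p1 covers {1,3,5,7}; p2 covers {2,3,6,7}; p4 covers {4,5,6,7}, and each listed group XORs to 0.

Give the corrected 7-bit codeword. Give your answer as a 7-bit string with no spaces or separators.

1100110

s1 (pos 1,3,5,7): 0⊕0⊕1⊕0 = 1
s2 (pos 2,3,6,7): 1⊕0⊕1⊕0 = 0
s4 (pos 4,5,6,7): 0⊕1⊕1⊕0 = 0
Syndrome s4…s1 = 001 → error at position 1.
Flip position 1: 0100110 → 1100110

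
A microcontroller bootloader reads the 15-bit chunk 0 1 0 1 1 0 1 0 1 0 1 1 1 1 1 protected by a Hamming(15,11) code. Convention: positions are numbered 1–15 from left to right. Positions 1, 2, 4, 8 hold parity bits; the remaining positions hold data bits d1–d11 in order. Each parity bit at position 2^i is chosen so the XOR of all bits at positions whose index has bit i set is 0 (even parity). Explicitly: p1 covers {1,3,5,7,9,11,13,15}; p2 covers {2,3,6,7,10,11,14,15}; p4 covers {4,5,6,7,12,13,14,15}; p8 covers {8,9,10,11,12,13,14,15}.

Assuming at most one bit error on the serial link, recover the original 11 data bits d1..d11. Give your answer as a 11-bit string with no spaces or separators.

s1 (pos 1,3,5,7,9,11,13,15): 0⊕0⊕1⊕1⊕1⊕1⊕1⊕1 = 0
s2 (pos 2,3,6,7,10,11,14,15): 1⊕0⊕0⊕1⊕0⊕1⊕1⊕1 = 1
s4 (pos 4,5,6,7,12,13,14,15): 1⊕1⊕0⊕1⊕1⊕1⊕1⊕1 = 1
s8 (pos 8,9,10,11,12,13,14,15): 0⊕1⊕0⊕1⊕1⊕1⊕1⊕1 = 0
Syndrome s8…s1 = 0110 → error at position 6.
Flip position 6: 010110101011111 → 010111101011111
Read data bits from positions 3,5,6,7,9,10,11,12,13,14,15: 01111011111

01111011111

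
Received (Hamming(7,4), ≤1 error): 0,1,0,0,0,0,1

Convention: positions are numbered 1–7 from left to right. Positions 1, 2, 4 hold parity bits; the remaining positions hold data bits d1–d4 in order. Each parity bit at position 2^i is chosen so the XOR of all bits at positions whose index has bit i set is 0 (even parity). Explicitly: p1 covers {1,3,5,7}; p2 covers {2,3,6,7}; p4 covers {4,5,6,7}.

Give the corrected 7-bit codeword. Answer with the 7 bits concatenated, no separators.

0100101

s1 (pos 1,3,5,7): 0⊕0⊕0⊕1 = 1
s2 (pos 2,3,6,7): 1⊕0⊕0⊕1 = 0
s4 (pos 4,5,6,7): 0⊕0⊕0⊕1 = 1
Syndrome s4…s1 = 101 → error at position 5.
Flip position 5: 0100001 → 0100101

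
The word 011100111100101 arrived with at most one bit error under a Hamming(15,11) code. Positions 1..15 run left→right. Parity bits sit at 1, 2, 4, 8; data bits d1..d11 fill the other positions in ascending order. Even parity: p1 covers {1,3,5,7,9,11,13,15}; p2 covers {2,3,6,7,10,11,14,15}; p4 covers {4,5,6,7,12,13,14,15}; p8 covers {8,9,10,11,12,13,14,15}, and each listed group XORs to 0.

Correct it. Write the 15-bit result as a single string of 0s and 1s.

s1 (pos 1,3,5,7,9,11,13,15): 0⊕1⊕0⊕1⊕1⊕0⊕1⊕1 = 1
s2 (pos 2,3,6,7,10,11,14,15): 1⊕1⊕0⊕1⊕1⊕0⊕0⊕1 = 1
s4 (pos 4,5,6,7,12,13,14,15): 1⊕0⊕0⊕1⊕0⊕1⊕0⊕1 = 0
s8 (pos 8,9,10,11,12,13,14,15): 1⊕1⊕1⊕0⊕0⊕1⊕0⊕1 = 1
Syndrome s8…s1 = 1011 → error at position 11.
Flip position 11: 011100111100101 → 011100111110101

011100111110101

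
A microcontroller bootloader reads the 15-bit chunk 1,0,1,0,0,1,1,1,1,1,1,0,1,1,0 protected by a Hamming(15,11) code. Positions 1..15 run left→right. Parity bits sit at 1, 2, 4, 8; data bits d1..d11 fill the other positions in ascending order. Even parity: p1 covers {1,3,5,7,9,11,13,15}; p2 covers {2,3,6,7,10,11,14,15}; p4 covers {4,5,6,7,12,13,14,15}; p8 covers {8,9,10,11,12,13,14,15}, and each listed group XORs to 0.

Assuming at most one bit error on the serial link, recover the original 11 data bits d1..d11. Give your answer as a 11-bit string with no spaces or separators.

s1 (pos 1,3,5,7,9,11,13,15): 1⊕1⊕0⊕1⊕1⊕1⊕1⊕0 = 0
s2 (pos 2,3,6,7,10,11,14,15): 0⊕1⊕1⊕1⊕1⊕1⊕1⊕0 = 0
s4 (pos 4,5,6,7,12,13,14,15): 0⊕0⊕1⊕1⊕0⊕1⊕1⊕0 = 0
s8 (pos 8,9,10,11,12,13,14,15): 1⊕1⊕1⊕1⊕0⊕1⊕1⊕0 = 0
Syndrome s8…s1 = 0000 → no error.
Read data bits from positions 3,5,6,7,9,10,11,12,13,14,15: 10111110110

10111110110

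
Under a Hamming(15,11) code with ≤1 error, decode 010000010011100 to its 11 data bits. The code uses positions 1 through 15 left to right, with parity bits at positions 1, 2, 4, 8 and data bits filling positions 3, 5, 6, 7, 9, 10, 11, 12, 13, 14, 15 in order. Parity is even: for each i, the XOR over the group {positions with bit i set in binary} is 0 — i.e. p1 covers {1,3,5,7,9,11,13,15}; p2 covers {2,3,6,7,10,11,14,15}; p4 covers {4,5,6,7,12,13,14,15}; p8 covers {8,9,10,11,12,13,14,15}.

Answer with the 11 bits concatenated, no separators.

s1 (pos 1,3,5,7,9,11,13,15): 0⊕0⊕0⊕0⊕0⊕1⊕1⊕0 = 0
s2 (pos 2,3,6,7,10,11,14,15): 1⊕0⊕0⊕0⊕0⊕1⊕0⊕0 = 0
s4 (pos 4,5,6,7,12,13,14,15): 0⊕0⊕0⊕0⊕1⊕1⊕0⊕0 = 0
s8 (pos 8,9,10,11,12,13,14,15): 1⊕0⊕0⊕1⊕1⊕1⊕0⊕0 = 0
Syndrome s8…s1 = 0000 → no error.
Read data bits from positions 3,5,6,7,9,10,11,12,13,14,15: 00000011100

00000011100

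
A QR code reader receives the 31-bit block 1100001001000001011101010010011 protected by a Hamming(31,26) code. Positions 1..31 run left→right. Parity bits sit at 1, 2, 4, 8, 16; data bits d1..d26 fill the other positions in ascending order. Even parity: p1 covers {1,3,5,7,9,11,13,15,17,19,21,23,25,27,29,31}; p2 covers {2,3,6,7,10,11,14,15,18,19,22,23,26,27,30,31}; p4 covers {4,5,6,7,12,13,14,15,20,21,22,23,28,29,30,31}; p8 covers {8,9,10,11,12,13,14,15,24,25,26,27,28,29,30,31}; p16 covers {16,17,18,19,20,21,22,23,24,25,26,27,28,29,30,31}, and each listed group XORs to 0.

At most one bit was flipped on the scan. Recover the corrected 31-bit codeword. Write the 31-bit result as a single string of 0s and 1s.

s1 (pos 1,3,5,7,9,11,13,15,17,19,21,23,25,27,29,31): 1⊕0⊕0⊕1⊕0⊕0⊕0⊕0⊕0⊕1⊕0⊕0⊕0⊕1⊕0⊕1 = 1
s2 (pos 2,3,6,7,10,11,14,15,18,19,22,23,26,27,30,31): 1⊕0⊕0⊕1⊕1⊕0⊕0⊕0⊕1⊕1⊕1⊕0⊕0⊕1⊕1⊕1 = 1
s4 (pos 4,5,6,7,12,13,14,15,20,21,22,23,28,29,30,31): 0⊕0⊕0⊕1⊕0⊕0⊕0⊕0⊕1⊕0⊕1⊕0⊕0⊕0⊕1⊕1 = 1
s8 (pos 8,9,10,11,12,13,14,15,24,25,26,27,28,29,30,31): 0⊕0⊕1⊕0⊕0⊕0⊕0⊕0⊕1⊕0⊕0⊕1⊕0⊕0⊕1⊕1 = 1
s16 (pos 16,17,18,19,20,21,22,23,24,25,26,27,28,29,30,31): 1⊕0⊕1⊕1⊕1⊕0⊕1⊕0⊕1⊕0⊕0⊕1⊕0⊕0⊕1⊕1 = 1
Syndrome s16…s1 = 11111 → error at position 31.
Flip position 31: 1100001001000001011101010010011 → 1100001001000001011101010010010

1100001001000001011101010010010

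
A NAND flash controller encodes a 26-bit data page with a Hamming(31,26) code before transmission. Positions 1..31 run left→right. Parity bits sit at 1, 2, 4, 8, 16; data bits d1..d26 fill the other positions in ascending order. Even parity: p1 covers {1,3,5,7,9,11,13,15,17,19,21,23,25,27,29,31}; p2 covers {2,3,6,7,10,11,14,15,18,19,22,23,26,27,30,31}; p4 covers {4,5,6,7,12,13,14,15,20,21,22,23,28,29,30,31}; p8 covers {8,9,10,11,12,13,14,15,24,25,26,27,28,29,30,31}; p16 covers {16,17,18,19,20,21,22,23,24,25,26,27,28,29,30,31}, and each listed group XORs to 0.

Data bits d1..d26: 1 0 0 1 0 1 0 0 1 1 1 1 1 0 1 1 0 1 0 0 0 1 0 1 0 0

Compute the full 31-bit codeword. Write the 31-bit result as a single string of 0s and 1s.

Place data at non-parity positions: p1 p2 1 p4 0 0 1 p8 0 1 0 0 1 1 1 p16 1 1 0 1 1 0 1 0 0 0 1 0 1 0 0
p1 (pos 1,3,5,7,9,11,13,15,17,19,21,23,25,27,29,31): XOR of data positions = 1⊕0⊕1⊕0⊕0⊕1⊕1⊕1⊕0⊕1⊕1⊕0⊕1⊕1⊕0 = 1
p2 (pos 2,3,6,7,10,11,14,15,18,19,22,23,26,27,30,31): XOR of data positions = 1⊕0⊕1⊕1⊕0⊕1⊕1⊕1⊕0⊕0⊕1⊕0⊕1⊕0⊕0 = 0
p4 (pos 4,5,6,7,12,13,14,15,20,21,22,23,28,29,30,31): XOR of data positions = 0⊕0⊕1⊕0⊕1⊕1⊕1⊕1⊕1⊕0⊕1⊕0⊕1⊕0⊕0 = 0
p8 (pos 8,9,10,11,12,13,14,15,24,25,26,27,28,29,30,31): XOR of data positions = 0⊕1⊕0⊕0⊕1⊕1⊕1⊕0⊕0⊕0⊕1⊕0⊕1⊕0⊕0 = 0
p16 (pos 16,17,18,19,20,21,22,23,24,25,26,27,28,29,30,31): XOR of data positions = 1⊕1⊕0⊕1⊕1⊕0⊕1⊕0⊕0⊕0⊕1⊕0⊕1⊕0⊕0 = 1
Codeword: 1010001001001111110110100010100

1010001001001111110110100010100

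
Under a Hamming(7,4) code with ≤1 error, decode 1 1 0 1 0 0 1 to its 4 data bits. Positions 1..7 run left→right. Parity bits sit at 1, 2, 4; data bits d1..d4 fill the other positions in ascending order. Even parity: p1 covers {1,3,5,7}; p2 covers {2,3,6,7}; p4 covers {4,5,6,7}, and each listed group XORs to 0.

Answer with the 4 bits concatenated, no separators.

0001

s1 (pos 1,3,5,7): 1⊕0⊕0⊕1 = 0
s2 (pos 2,3,6,7): 1⊕0⊕0⊕1 = 0
s4 (pos 4,5,6,7): 1⊕0⊕0⊕1 = 0
Syndrome s4…s1 = 000 → no error.
Read data bits from positions 3,5,6,7: 0001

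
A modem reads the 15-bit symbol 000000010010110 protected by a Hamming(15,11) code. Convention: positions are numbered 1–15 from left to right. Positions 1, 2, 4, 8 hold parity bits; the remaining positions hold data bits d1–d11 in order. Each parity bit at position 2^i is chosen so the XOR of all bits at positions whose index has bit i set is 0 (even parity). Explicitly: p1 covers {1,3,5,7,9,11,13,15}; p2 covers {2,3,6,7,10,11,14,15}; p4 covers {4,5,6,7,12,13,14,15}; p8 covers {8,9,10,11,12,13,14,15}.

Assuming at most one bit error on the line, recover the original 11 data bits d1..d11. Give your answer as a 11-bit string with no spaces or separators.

00000010110

s1 (pos 1,3,5,7,9,11,13,15): 0⊕0⊕0⊕0⊕0⊕1⊕1⊕0 = 0
s2 (pos 2,3,6,7,10,11,14,15): 0⊕0⊕0⊕0⊕0⊕1⊕1⊕0 = 0
s4 (pos 4,5,6,7,12,13,14,15): 0⊕0⊕0⊕0⊕0⊕1⊕1⊕0 = 0
s8 (pos 8,9,10,11,12,13,14,15): 1⊕0⊕0⊕1⊕0⊕1⊕1⊕0 = 0
Syndrome s8…s1 = 0000 → no error.
Read data bits from positions 3,5,6,7,9,10,11,12,13,14,15: 00000010110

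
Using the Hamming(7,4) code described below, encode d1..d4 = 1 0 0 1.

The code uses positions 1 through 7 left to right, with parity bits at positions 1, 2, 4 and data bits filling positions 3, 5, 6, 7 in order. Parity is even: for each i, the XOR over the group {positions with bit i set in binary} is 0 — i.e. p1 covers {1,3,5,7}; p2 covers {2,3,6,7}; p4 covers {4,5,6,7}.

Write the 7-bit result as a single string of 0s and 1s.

Place data at non-parity positions: p1 p2 1 p4 0 0 1
p1 (pos 1,3,5,7): XOR of data positions = 1⊕0⊕1 = 0
p2 (pos 2,3,6,7): XOR of data positions = 1⊕0⊕1 = 0
p4 (pos 4,5,6,7): XOR of data positions = 0⊕0⊕1 = 1
Codeword: 0011001

0011001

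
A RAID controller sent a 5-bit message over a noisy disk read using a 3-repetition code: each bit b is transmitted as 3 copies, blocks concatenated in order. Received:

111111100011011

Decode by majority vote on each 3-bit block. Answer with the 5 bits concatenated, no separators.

Block 1 (111): 3 ones → 1
Block 2 (111): 3 ones → 1
Block 3 (100): 1 one → 0
Block 4 (011): 2 ones → 1
Block 5 (011): 2 ones → 1

11011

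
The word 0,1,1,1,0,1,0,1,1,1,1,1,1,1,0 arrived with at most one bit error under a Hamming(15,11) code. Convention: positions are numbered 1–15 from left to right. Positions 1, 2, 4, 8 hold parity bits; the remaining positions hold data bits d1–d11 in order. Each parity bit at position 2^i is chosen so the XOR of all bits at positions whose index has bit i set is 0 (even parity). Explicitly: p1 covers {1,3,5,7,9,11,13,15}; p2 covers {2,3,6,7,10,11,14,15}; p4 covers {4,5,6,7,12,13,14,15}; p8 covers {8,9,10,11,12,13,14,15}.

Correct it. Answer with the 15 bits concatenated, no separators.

011101011110110

s1 (pos 1,3,5,7,9,11,13,15): 0⊕1⊕0⊕0⊕1⊕1⊕1⊕0 = 0
s2 (pos 2,3,6,7,10,11,14,15): 1⊕1⊕1⊕0⊕1⊕1⊕1⊕0 = 0
s4 (pos 4,5,6,7,12,13,14,15): 1⊕0⊕1⊕0⊕1⊕1⊕1⊕0 = 1
s8 (pos 8,9,10,11,12,13,14,15): 1⊕1⊕1⊕1⊕1⊕1⊕1⊕0 = 1
Syndrome s8…s1 = 1100 → error at position 12.
Flip position 12: 011101011111110 → 011101011110110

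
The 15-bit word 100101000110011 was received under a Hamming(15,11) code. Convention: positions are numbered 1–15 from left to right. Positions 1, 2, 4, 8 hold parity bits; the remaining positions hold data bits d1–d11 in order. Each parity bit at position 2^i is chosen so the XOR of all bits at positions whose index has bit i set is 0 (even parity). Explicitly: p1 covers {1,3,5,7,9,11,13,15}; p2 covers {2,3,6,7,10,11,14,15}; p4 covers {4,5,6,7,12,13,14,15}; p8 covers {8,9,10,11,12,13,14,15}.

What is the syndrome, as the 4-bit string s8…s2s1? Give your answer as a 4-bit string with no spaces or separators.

s1 (pos 1,3,5,7,9,11,13,15): 1⊕0⊕0⊕0⊕0⊕1⊕0⊕1 = 1
s2 (pos 2,3,6,7,10,11,14,15): 0⊕0⊕1⊕0⊕1⊕1⊕1⊕1 = 1
s4 (pos 4,5,6,7,12,13,14,15): 1⊕0⊕1⊕0⊕0⊕0⊕1⊕1 = 0
s8 (pos 8,9,10,11,12,13,14,15): 0⊕0⊕1⊕1⊕0⊕0⊕1⊕1 = 0
Syndrome s8…s1 = 0011 → error at position 3.

0011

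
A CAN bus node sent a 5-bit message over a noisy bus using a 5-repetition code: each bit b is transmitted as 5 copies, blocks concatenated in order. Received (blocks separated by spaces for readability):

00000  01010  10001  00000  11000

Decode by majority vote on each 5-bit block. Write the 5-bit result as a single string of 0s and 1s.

00000

Block 1 (00000): 0 ones → 0
Block 2 (01010): 2 ones → 0
Block 3 (10001): 2 ones → 0
Block 4 (00000): 0 ones → 0
Block 5 (11000): 2 ones → 0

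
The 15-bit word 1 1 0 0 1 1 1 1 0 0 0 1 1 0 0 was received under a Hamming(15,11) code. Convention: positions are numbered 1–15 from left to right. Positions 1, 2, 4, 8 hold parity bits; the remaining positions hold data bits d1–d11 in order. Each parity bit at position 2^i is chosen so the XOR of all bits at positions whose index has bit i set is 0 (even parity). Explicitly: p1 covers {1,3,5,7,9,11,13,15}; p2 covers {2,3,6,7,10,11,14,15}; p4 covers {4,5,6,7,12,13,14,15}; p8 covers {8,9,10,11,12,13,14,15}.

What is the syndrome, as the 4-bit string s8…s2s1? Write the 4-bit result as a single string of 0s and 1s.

s1 (pos 1,3,5,7,9,11,13,15): 1⊕0⊕1⊕1⊕0⊕0⊕1⊕0 = 0
s2 (pos 2,3,6,7,10,11,14,15): 1⊕0⊕1⊕1⊕0⊕0⊕0⊕0 = 1
s4 (pos 4,5,6,7,12,13,14,15): 0⊕1⊕1⊕1⊕1⊕1⊕0⊕0 = 1
s8 (pos 8,9,10,11,12,13,14,15): 1⊕0⊕0⊕0⊕1⊕1⊕0⊕0 = 1
Syndrome s8…s1 = 1110 → error at position 14.

1110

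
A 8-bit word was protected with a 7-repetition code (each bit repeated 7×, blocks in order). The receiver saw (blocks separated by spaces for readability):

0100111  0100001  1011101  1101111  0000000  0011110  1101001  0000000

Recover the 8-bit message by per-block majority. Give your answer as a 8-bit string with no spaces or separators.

Block 1 (0100111): 4 ones → 1
Block 2 (0100001): 2 ones → 0
Block 3 (1011101): 5 ones → 1
Block 4 (1101111): 6 ones → 1
Block 5 (0000000): 0 ones → 0
Block 6 (0011110): 4 ones → 1
Block 7 (1101001): 4 ones → 1
Block 8 (0000000): 0 ones → 0

10110110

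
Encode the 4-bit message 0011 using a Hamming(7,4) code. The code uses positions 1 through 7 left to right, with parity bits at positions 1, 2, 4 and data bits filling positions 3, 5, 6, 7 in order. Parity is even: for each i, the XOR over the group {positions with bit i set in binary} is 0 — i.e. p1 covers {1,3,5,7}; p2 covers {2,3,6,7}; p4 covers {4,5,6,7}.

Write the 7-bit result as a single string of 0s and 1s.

1000011

Place data at non-parity positions: p1 p2 0 p4 0 1 1
p1 (pos 1,3,5,7): XOR of data positions = 0⊕0⊕1 = 1
p2 (pos 2,3,6,7): XOR of data positions = 0⊕1⊕1 = 0
p4 (pos 4,5,6,7): XOR of data positions = 0⊕1⊕1 = 0
Codeword: 1000011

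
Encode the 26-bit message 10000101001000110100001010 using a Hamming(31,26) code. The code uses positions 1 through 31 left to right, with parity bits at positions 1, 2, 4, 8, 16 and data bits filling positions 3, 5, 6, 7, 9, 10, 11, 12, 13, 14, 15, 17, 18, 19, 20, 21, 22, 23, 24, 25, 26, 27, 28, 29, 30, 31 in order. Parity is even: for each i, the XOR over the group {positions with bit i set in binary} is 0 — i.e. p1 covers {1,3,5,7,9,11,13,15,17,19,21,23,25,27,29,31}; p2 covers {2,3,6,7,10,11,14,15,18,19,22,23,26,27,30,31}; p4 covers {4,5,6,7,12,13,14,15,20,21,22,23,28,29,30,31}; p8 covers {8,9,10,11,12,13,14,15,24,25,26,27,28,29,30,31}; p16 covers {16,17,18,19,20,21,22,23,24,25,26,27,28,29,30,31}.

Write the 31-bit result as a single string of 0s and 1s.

Place data at non-parity positions: p1 p2 1 p4 0 0 0 p8 0 1 0 1 0 0 1 p16 0 0 0 1 1 0 1 0 0 0 0 1 0 1 0
p1 (pos 1,3,5,7,9,11,13,15,17,19,21,23,25,27,29,31): XOR of data positions = 1⊕0⊕0⊕0⊕0⊕0⊕1⊕0⊕0⊕1⊕1⊕0⊕0⊕0⊕0 = 0
p2 (pos 2,3,6,7,10,11,14,15,18,19,22,23,26,27,30,31): XOR of data positions = 1⊕0⊕0⊕1⊕0⊕0⊕1⊕0⊕0⊕0⊕1⊕0⊕0⊕1⊕0 = 1
p4 (pos 4,5,6,7,12,13,14,15,20,21,22,23,28,29,30,31): XOR of data positions = 0⊕0⊕0⊕1⊕0⊕0⊕1⊕1⊕1⊕0⊕1⊕1⊕0⊕1⊕0 = 1
p8 (pos 8,9,10,11,12,13,14,15,24,25,26,27,28,29,30,31): XOR of data positions = 0⊕1⊕0⊕1⊕0⊕0⊕1⊕0⊕0⊕0⊕0⊕1⊕0⊕1⊕0 = 1
p16 (pos 16,17,18,19,20,21,22,23,24,25,26,27,28,29,30,31): XOR of data positions = 0⊕0⊕0⊕1⊕1⊕0⊕1⊕0⊕0⊕0⊕0⊕1⊕0⊕1⊕0 = 1
Codeword: 0111000101010011000110100001010

0111000101010011000110100001010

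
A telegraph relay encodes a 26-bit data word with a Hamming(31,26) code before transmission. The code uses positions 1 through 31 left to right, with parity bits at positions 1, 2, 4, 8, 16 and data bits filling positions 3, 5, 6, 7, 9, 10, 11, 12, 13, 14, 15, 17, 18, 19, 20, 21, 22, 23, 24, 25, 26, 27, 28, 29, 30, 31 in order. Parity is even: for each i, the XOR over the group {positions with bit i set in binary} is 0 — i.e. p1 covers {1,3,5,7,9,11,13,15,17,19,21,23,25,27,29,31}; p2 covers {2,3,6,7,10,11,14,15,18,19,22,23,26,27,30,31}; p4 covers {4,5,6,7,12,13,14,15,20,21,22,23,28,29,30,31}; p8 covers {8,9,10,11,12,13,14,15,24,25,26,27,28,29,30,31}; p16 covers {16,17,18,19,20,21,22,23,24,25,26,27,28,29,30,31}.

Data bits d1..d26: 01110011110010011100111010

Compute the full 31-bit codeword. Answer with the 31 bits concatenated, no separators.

Place data at non-parity positions: p1 p2 0 p4 1 1 1 p8 0 0 1 1 1 1 0 p16 0 1 0 0 1 1 1 0 0 1 1 1 0 1 0
p1 (pos 1,3,5,7,9,11,13,15,17,19,21,23,25,27,29,31): XOR of data positions = 0⊕1⊕1⊕0⊕1⊕1⊕0⊕0⊕0⊕1⊕1⊕0⊕1⊕0⊕0 = 1
p2 (pos 2,3,6,7,10,11,14,15,18,19,22,23,26,27,30,31): XOR of data positions = 0⊕1⊕1⊕0⊕1⊕1⊕0⊕1⊕0⊕1⊕1⊕1⊕1⊕1⊕0 = 0
p4 (pos 4,5,6,7,12,13,14,15,20,21,22,23,28,29,30,31): XOR of data positions = 1⊕1⊕1⊕1⊕1⊕1⊕0⊕0⊕1⊕1⊕1⊕1⊕0⊕1⊕0 = 1
p8 (pos 8,9,10,11,12,13,14,15,24,25,26,27,28,29,30,31): XOR of data positions = 0⊕0⊕1⊕1⊕1⊕1⊕0⊕0⊕0⊕1⊕1⊕1⊕0⊕1⊕0 = 0
p16 (pos 16,17,18,19,20,21,22,23,24,25,26,27,28,29,30,31): XOR of data positions = 0⊕1⊕0⊕0⊕1⊕1⊕1⊕0⊕0⊕1⊕1⊕1⊕0⊕1⊕0 = 0
Codeword: 1001111000111100010011100111010

1001111000111100010011100111010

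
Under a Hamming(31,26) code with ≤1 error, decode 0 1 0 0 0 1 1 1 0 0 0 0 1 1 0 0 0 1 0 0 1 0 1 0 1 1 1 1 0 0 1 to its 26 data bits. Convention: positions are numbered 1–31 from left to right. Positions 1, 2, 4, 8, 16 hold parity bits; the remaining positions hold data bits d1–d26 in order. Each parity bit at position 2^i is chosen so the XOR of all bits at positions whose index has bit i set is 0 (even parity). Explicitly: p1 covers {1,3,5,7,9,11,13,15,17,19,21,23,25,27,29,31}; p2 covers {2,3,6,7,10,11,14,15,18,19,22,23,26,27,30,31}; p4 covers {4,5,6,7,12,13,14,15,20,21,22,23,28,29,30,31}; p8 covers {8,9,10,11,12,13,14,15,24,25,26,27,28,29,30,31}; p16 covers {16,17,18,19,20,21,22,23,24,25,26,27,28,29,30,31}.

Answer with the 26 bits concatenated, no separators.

10110000110010010101111001

s1 (pos 1,3,5,7,9,11,13,15,17,19,21,23,25,27,29,31): 0⊕0⊕0⊕1⊕0⊕0⊕1⊕0⊕0⊕0⊕1⊕1⊕1⊕1⊕0⊕1 = 1
s2 (pos 2,3,6,7,10,11,14,15,18,19,22,23,26,27,30,31): 1⊕0⊕1⊕1⊕0⊕0⊕1⊕0⊕1⊕0⊕0⊕1⊕1⊕1⊕0⊕1 = 1
s4 (pos 4,5,6,7,12,13,14,15,20,21,22,23,28,29,30,31): 0⊕0⊕1⊕1⊕0⊕1⊕1⊕0⊕0⊕1⊕0⊕1⊕1⊕0⊕0⊕1 = 0
s8 (pos 8,9,10,11,12,13,14,15,24,25,26,27,28,29,30,31): 1⊕0⊕0⊕0⊕0⊕1⊕1⊕0⊕0⊕1⊕1⊕1⊕1⊕0⊕0⊕1 = 0
s16 (pos 16,17,18,19,20,21,22,23,24,25,26,27,28,29,30,31): 0⊕0⊕1⊕0⊕0⊕1⊕0⊕1⊕0⊕1⊕1⊕1⊕1⊕0⊕0⊕1 = 0
Syndrome s16…s1 = 00011 → error at position 3.
Flip position 3: 0100011100001100010010101111001 → 0110011100001100010010101111001
Read data bits from positions 3,5,6,7,9,10,11,12,13,14,15,17,18,19,20,21,22,23,24,25,26,27,28,29,30,31: 10110000110010010101111001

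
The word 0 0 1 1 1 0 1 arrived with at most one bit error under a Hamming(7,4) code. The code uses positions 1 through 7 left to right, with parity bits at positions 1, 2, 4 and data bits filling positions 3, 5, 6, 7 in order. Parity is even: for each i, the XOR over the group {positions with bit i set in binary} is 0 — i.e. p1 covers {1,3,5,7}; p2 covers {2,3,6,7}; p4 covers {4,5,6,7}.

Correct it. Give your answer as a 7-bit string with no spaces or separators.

0011001

s1 (pos 1,3,5,7): 0⊕1⊕1⊕1 = 1
s2 (pos 2,3,6,7): 0⊕1⊕0⊕1 = 0
s4 (pos 4,5,6,7): 1⊕1⊕0⊕1 = 1
Syndrome s4…s1 = 101 → error at position 5.
Flip position 5: 0011101 → 0011001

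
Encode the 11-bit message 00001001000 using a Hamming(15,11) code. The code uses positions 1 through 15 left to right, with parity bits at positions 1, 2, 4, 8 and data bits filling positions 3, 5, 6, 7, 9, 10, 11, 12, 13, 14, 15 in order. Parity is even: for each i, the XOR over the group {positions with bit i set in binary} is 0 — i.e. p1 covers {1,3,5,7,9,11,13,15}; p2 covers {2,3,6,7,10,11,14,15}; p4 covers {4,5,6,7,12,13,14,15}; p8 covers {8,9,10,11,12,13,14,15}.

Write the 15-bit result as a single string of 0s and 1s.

Place data at non-parity positions: p1 p2 0 p4 0 0 0 p8 1 0 0 1 0 0 0
p1 (pos 1,3,5,7,9,11,13,15): XOR of data positions = 0⊕0⊕0⊕1⊕0⊕0⊕0 = 1
p2 (pos 2,3,6,7,10,11,14,15): XOR of data positions = 0⊕0⊕0⊕0⊕0⊕0⊕0 = 0
p4 (pos 4,5,6,7,12,13,14,15): XOR of data positions = 0⊕0⊕0⊕1⊕0⊕0⊕0 = 1
p8 (pos 8,9,10,11,12,13,14,15): XOR of data positions = 1⊕0⊕0⊕1⊕0⊕0⊕0 = 0
Codeword: 100100001001000

100100001001000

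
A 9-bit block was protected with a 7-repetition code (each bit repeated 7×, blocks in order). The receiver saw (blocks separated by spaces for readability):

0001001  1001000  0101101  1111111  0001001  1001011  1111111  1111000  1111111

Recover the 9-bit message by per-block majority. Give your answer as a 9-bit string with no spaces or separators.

001101111

Block 1 (0001001): 2 ones → 0
Block 2 (1001000): 2 ones → 0
Block 3 (0101101): 4 ones → 1
Block 4 (1111111): 7 ones → 1
Block 5 (0001001): 2 ones → 0
Block 6 (1001011): 4 ones → 1
Block 7 (1111111): 7 ones → 1
Block 8 (1111000): 4 ones → 1
Block 9 (1111111): 7 ones → 1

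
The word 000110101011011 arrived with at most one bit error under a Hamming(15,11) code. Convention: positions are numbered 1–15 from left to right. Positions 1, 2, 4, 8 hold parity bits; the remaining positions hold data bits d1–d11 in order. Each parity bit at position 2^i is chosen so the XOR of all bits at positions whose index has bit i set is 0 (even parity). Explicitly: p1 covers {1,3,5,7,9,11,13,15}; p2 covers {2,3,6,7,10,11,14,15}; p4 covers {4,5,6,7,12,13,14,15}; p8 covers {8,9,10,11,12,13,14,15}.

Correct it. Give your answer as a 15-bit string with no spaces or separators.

s1 (pos 1,3,5,7,9,11,13,15): 0⊕0⊕1⊕1⊕1⊕1⊕0⊕1 = 1
s2 (pos 2,3,6,7,10,11,14,15): 0⊕0⊕0⊕1⊕0⊕1⊕1⊕1 = 0
s4 (pos 4,5,6,7,12,13,14,15): 1⊕1⊕0⊕1⊕1⊕0⊕1⊕1 = 0
s8 (pos 8,9,10,11,12,13,14,15): 0⊕1⊕0⊕1⊕1⊕0⊕1⊕1 = 1
Syndrome s8…s1 = 1001 → error at position 9.
Flip position 9: 000110101011011 → 000110100011011

000110100011011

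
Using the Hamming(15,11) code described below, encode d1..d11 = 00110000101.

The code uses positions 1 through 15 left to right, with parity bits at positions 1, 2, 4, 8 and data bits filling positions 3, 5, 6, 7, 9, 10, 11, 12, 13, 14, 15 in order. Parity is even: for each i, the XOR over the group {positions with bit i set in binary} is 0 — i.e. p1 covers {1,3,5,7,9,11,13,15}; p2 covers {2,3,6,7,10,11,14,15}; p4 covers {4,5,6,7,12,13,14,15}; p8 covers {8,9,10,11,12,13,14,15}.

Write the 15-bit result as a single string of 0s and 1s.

Place data at non-parity positions: p1 p2 0 p4 0 1 1 p8 0 0 0 0 1 0 1
p1 (pos 1,3,5,7,9,11,13,15): XOR of data positions = 0⊕0⊕1⊕0⊕0⊕1⊕1 = 1
p2 (pos 2,3,6,7,10,11,14,15): XOR of data positions = 0⊕1⊕1⊕0⊕0⊕0⊕1 = 1
p4 (pos 4,5,6,7,12,13,14,15): XOR of data positions = 0⊕1⊕1⊕0⊕1⊕0⊕1 = 0
p8 (pos 8,9,10,11,12,13,14,15): XOR of data positions = 0⊕0⊕0⊕0⊕1⊕0⊕1 = 0
Codeword: 110001100000101

110001100000101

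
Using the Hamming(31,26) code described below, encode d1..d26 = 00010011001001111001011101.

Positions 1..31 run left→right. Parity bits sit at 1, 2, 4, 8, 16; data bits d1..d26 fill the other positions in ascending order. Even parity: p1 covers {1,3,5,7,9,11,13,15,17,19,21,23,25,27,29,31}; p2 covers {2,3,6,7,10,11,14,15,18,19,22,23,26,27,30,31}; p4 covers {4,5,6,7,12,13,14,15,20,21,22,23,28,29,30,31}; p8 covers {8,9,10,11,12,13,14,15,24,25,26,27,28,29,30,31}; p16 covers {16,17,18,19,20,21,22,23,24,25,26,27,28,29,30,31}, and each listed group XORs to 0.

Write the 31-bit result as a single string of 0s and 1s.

1101001000110011001111001011101

Place data at non-parity positions: p1 p2 0 p4 0 0 1 p8 0 0 1 1 0 0 1 p16 0 0 1 1 1 1 0 0 1 0 1 1 1 0 1
p1 (pos 1,3,5,7,9,11,13,15,17,19,21,23,25,27,29,31): XOR of data positions = 0⊕0⊕1⊕0⊕1⊕0⊕1⊕0⊕1⊕1⊕0⊕1⊕1⊕1⊕1 = 1
p2 (pos 2,3,6,7,10,11,14,15,18,19,22,23,26,27,30,31): XOR of data positions = 0⊕0⊕1⊕0⊕1⊕0⊕1⊕0⊕1⊕1⊕0⊕0⊕1⊕0⊕1 = 1
p4 (pos 4,5,6,7,12,13,14,15,20,21,22,23,28,29,30,31): XOR of data positions = 0⊕0⊕1⊕1⊕0⊕0⊕1⊕1⊕1⊕1⊕0⊕1⊕1⊕0⊕1 = 1
p8 (pos 8,9,10,11,12,13,14,15,24,25,26,27,28,29,30,31): XOR of data positions = 0⊕0⊕1⊕1⊕0⊕0⊕1⊕0⊕1⊕0⊕1⊕1⊕1⊕0⊕1 = 0
p16 (pos 16,17,18,19,20,21,22,23,24,25,26,27,28,29,30,31): XOR of data positions = 0⊕0⊕1⊕1⊕1⊕1⊕0⊕0⊕1⊕0⊕1⊕1⊕1⊕0⊕1 = 1
Codeword: 1101001000110011001111001011101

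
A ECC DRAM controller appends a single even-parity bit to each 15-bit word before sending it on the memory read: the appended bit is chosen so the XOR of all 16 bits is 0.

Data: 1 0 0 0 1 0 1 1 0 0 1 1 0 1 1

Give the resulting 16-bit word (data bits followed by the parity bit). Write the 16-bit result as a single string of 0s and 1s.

1000101100110110

XOR of the 15 data bits: 1⊕0⊕0⊕0⊕1⊕0⊕1⊕1⊕0⊕0⊕1⊕1⊕0⊕1⊕1 = 0
Parity bit = 0 (so all 16 bits XOR to 0).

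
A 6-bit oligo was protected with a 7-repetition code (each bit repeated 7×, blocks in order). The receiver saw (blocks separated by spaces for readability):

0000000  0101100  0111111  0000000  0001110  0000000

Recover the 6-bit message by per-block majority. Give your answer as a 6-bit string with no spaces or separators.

001000

Block 1 (0000000): 0 ones → 0
Block 2 (0101100): 3 ones → 0
Block 3 (0111111): 6 ones → 1
Block 4 (0000000): 0 ones → 0
Block 5 (0001110): 3 ones → 0
Block 6 (0000000): 0 ones → 0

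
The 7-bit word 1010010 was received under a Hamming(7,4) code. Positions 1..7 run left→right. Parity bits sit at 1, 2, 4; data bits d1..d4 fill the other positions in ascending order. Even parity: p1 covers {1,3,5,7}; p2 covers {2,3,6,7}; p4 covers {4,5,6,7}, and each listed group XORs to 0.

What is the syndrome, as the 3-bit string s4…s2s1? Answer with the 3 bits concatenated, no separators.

100

s1 (pos 1,3,5,7): 1⊕1⊕0⊕0 = 0
s2 (pos 2,3,6,7): 0⊕1⊕1⊕0 = 0
s4 (pos 4,5,6,7): 0⊕0⊕1⊕0 = 1
Syndrome s4…s1 = 100 → error at position 4.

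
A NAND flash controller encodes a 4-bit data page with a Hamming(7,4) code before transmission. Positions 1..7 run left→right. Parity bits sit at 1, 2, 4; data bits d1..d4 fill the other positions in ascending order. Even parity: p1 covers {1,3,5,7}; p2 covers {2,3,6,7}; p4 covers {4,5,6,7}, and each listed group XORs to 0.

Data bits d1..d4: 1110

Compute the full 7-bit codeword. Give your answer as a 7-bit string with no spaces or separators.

0010110

Place data at non-parity positions: p1 p2 1 p4 1 1 0
p1 (pos 1,3,5,7): XOR of data positions = 1⊕1⊕0 = 0
p2 (pos 2,3,6,7): XOR of data positions = 1⊕1⊕0 = 0
p4 (pos 4,5,6,7): XOR of data positions = 1⊕1⊕0 = 0
Codeword: 0010110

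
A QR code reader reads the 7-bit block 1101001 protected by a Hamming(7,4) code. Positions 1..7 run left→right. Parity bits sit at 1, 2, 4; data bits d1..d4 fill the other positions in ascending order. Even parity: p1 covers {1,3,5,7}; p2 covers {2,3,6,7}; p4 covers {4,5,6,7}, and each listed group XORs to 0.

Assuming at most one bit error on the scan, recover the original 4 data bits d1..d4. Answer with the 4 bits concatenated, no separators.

0001

s1 (pos 1,3,5,7): 1⊕0⊕0⊕1 = 0
s2 (pos 2,3,6,7): 1⊕0⊕0⊕1 = 0
s4 (pos 4,5,6,7): 1⊕0⊕0⊕1 = 0
Syndrome s4…s1 = 000 → no error.
Read data bits from positions 3,5,6,7: 0001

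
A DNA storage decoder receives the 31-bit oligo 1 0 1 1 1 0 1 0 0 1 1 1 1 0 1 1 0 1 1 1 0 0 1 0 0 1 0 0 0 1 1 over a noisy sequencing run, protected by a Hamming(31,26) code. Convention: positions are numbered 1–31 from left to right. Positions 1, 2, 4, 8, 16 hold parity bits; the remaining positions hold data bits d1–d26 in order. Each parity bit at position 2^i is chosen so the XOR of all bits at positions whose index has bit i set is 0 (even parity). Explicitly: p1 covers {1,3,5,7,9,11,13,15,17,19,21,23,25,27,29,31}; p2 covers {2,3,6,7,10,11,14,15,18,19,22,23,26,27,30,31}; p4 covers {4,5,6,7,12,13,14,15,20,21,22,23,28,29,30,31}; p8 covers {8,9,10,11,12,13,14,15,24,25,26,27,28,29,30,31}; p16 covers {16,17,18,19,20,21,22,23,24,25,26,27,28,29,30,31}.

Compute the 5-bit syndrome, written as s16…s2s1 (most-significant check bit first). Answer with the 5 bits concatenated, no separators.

s1 (pos 1,3,5,7,9,11,13,15,17,19,21,23,25,27,29,31): 1⊕1⊕1⊕1⊕0⊕1⊕1⊕1⊕0⊕1⊕0⊕1⊕0⊕0⊕0⊕1 = 0
s2 (pos 2,3,6,7,10,11,14,15,18,19,22,23,26,27,30,31): 0⊕1⊕0⊕1⊕1⊕1⊕0⊕1⊕1⊕1⊕0⊕1⊕1⊕0⊕1⊕1 = 1
s4 (pos 4,5,6,7,12,13,14,15,20,21,22,23,28,29,30,31): 1⊕1⊕0⊕1⊕1⊕1⊕0⊕1⊕1⊕0⊕0⊕1⊕0⊕0⊕1⊕1 = 0
s8 (pos 8,9,10,11,12,13,14,15,24,25,26,27,28,29,30,31): 0⊕0⊕1⊕1⊕1⊕1⊕0⊕1⊕0⊕0⊕1⊕0⊕0⊕0⊕1⊕1 = 0
s16 (pos 16,17,18,19,20,21,22,23,24,25,26,27,28,29,30,31): 1⊕0⊕1⊕1⊕1⊕0⊕0⊕1⊕0⊕0⊕1⊕0⊕0⊕0⊕1⊕1 = 0
Syndrome s16…s1 = 00010 → error at position 2.

00010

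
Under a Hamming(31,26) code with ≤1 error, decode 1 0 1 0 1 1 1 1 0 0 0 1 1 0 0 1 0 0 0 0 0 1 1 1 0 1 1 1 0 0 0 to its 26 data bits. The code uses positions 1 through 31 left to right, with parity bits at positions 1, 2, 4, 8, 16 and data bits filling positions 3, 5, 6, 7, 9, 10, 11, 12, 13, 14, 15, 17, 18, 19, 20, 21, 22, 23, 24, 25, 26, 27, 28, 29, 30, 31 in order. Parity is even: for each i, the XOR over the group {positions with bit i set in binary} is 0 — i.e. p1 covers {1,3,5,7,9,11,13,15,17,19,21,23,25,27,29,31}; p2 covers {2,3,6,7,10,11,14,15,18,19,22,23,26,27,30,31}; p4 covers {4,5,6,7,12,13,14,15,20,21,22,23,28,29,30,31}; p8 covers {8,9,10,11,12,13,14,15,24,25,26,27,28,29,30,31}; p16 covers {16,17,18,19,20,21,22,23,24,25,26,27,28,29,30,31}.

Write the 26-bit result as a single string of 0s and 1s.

11110001100000001110101000

s1 (pos 1,3,5,7,9,11,13,15,17,19,21,23,25,27,29,31): 1⊕1⊕1⊕1⊕0⊕0⊕1⊕0⊕0⊕0⊕0⊕1⊕0⊕1⊕0⊕0 = 1
s2 (pos 2,3,6,7,10,11,14,15,18,19,22,23,26,27,30,31): 0⊕1⊕1⊕1⊕0⊕0⊕0⊕0⊕0⊕0⊕1⊕1⊕1⊕1⊕0⊕0 = 1
s4 (pos 4,5,6,7,12,13,14,15,20,21,22,23,28,29,30,31): 0⊕1⊕1⊕1⊕1⊕1⊕0⊕0⊕0⊕0⊕1⊕1⊕1⊕0⊕0⊕0 = 0
s8 (pos 8,9,10,11,12,13,14,15,24,25,26,27,28,29,30,31): 1⊕0⊕0⊕0⊕1⊕1⊕0⊕0⊕1⊕0⊕1⊕1⊕1⊕0⊕0⊕0 = 1
s16 (pos 16,17,18,19,20,21,22,23,24,25,26,27,28,29,30,31): 1⊕0⊕0⊕0⊕0⊕0⊕1⊕1⊕1⊕0⊕1⊕1⊕1⊕0⊕0⊕0 = 1
Syndrome s16…s1 = 11011 → error at position 27.
Flip position 27: 1010111100011001000001110111000 → 1010111100011001000001110101000
Read data bits from positions 3,5,6,7,9,10,11,12,13,14,15,17,18,19,20,21,22,23,24,25,26,27,28,29,30,31: 11110001100000001110101000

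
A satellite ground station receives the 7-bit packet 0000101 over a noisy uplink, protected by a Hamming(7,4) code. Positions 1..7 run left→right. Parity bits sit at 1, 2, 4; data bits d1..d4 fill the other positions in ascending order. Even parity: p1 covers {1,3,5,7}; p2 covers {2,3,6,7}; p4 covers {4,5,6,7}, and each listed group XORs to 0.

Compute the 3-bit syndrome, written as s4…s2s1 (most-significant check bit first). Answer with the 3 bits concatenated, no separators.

010

s1 (pos 1,3,5,7): 0⊕0⊕1⊕1 = 0
s2 (pos 2,3,6,7): 0⊕0⊕0⊕1 = 1
s4 (pos 4,5,6,7): 0⊕1⊕0⊕1 = 0
Syndrome s4…s1 = 010 → error at position 2.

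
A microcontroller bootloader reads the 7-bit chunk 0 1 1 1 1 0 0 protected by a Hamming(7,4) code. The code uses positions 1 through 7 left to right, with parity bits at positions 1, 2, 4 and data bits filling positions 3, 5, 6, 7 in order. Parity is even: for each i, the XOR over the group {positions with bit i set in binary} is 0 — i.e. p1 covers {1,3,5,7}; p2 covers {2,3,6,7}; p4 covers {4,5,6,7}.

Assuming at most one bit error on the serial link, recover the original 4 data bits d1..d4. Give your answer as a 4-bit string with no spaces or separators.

s1 (pos 1,3,5,7): 0⊕1⊕1⊕0 = 0
s2 (pos 2,3,6,7): 1⊕1⊕0⊕0 = 0
s4 (pos 4,5,6,7): 1⊕1⊕0⊕0 = 0
Syndrome s4…s1 = 000 → no error.
Read data bits from positions 3,5,6,7: 1100

1100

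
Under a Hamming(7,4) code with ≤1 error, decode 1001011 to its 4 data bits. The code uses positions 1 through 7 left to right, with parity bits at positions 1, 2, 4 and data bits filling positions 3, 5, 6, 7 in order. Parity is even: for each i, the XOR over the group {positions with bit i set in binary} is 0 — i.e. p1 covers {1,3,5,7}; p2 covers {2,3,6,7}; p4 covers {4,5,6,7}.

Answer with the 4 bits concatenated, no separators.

s1 (pos 1,3,5,7): 1⊕0⊕0⊕1 = 0
s2 (pos 2,3,6,7): 0⊕0⊕1⊕1 = 0
s4 (pos 4,5,6,7): 1⊕0⊕1⊕1 = 1
Syndrome s4…s1 = 100 → error at position 4.
Flip position 4: 1001011 → 1000011
Read data bits from positions 3,5,6,7: 0011

0011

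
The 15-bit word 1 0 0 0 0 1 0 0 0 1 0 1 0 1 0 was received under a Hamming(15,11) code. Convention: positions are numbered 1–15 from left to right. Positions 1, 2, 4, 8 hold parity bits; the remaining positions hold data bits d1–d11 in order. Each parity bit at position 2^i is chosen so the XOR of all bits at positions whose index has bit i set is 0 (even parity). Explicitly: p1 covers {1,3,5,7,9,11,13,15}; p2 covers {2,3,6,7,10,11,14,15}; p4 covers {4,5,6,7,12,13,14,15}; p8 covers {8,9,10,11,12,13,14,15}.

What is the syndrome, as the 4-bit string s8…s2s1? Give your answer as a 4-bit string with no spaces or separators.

s1 (pos 1,3,5,7,9,11,13,15): 1⊕0⊕0⊕0⊕0⊕0⊕0⊕0 = 1
s2 (pos 2,3,6,7,10,11,14,15): 0⊕0⊕1⊕0⊕1⊕0⊕1⊕0 = 1
s4 (pos 4,5,6,7,12,13,14,15): 0⊕0⊕1⊕0⊕1⊕0⊕1⊕0 = 1
s8 (pos 8,9,10,11,12,13,14,15): 0⊕0⊕1⊕0⊕1⊕0⊕1⊕0 = 1
Syndrome s8…s1 = 1111 → error at position 15.

1111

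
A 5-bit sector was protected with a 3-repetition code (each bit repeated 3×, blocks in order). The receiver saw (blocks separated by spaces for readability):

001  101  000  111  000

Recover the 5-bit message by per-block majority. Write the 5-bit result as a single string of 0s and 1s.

Block 1 (001): 1 one → 0
Block 2 (101): 2 ones → 1
Block 3 (000): 0 ones → 0
Block 4 (111): 3 ones → 1
Block 5 (000): 0 ones → 0

01010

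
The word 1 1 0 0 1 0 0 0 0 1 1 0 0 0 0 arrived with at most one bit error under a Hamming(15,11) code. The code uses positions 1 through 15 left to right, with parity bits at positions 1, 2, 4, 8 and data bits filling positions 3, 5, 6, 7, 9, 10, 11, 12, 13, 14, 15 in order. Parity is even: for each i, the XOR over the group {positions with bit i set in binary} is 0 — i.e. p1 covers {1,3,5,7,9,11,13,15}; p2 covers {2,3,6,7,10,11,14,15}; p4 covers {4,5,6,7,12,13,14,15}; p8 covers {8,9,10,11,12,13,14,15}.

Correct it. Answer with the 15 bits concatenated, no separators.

110010100110000

s1 (pos 1,3,5,7,9,11,13,15): 1⊕0⊕1⊕0⊕0⊕1⊕0⊕0 = 1
s2 (pos 2,3,6,7,10,11,14,15): 1⊕0⊕0⊕0⊕1⊕1⊕0⊕0 = 1
s4 (pos 4,5,6,7,12,13,14,15): 0⊕1⊕0⊕0⊕0⊕0⊕0⊕0 = 1
s8 (pos 8,9,10,11,12,13,14,15): 0⊕0⊕1⊕1⊕0⊕0⊕0⊕0 = 0
Syndrome s8…s1 = 0111 → error at position 7.
Flip position 7: 110010000110000 → 110010100110000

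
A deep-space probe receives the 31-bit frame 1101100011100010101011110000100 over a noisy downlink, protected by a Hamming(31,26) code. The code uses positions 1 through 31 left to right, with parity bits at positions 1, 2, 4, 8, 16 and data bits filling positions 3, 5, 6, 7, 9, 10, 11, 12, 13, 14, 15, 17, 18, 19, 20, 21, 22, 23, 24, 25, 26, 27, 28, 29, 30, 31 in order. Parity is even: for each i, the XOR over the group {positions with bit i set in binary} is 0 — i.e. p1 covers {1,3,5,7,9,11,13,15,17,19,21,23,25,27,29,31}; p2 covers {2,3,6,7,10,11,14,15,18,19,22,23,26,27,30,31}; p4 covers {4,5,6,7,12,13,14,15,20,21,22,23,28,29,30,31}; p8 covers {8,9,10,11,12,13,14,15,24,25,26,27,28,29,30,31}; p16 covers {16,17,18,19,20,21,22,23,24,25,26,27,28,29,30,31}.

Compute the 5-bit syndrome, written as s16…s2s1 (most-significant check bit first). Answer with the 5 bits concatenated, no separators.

10110

s1 (pos 1,3,5,7,9,11,13,15,17,19,21,23,25,27,29,31): 1⊕0⊕1⊕0⊕1⊕1⊕0⊕1⊕1⊕1⊕1⊕1⊕0⊕0⊕1⊕0 = 0
s2 (pos 2,3,6,7,10,11,14,15,18,19,22,23,26,27,30,31): 1⊕0⊕0⊕0⊕1⊕1⊕0⊕1⊕0⊕1⊕1⊕1⊕0⊕0⊕0⊕0 = 1
s4 (pos 4,5,6,7,12,13,14,15,20,21,22,23,28,29,30,31): 1⊕1⊕0⊕0⊕0⊕0⊕0⊕1⊕0⊕1⊕1⊕1⊕0⊕1⊕0⊕0 = 1
s8 (pos 8,9,10,11,12,13,14,15,24,25,26,27,28,29,30,31): 0⊕1⊕1⊕1⊕0⊕0⊕0⊕1⊕1⊕0⊕0⊕0⊕0⊕1⊕0⊕0 = 0
s16 (pos 16,17,18,19,20,21,22,23,24,25,26,27,28,29,30,31): 0⊕1⊕0⊕1⊕0⊕1⊕1⊕1⊕1⊕0⊕0⊕0⊕0⊕1⊕0⊕0 = 1
Syndrome s16…s1 = 10110 → error at position 22.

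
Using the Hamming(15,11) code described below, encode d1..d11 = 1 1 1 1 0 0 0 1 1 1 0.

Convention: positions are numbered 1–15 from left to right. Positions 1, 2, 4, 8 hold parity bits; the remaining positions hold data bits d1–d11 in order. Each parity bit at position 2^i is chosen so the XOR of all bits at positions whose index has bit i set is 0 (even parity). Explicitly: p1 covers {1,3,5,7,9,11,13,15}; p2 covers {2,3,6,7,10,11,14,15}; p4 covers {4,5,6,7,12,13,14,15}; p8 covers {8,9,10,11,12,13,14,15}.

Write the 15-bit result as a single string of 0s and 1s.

Place data at non-parity positions: p1 p2 1 p4 1 1 1 p8 0 0 0 1 1 1 0
p1 (pos 1,3,5,7,9,11,13,15): XOR of data positions = 1⊕1⊕1⊕0⊕0⊕1⊕0 = 0
p2 (pos 2,3,6,7,10,11,14,15): XOR of data positions = 1⊕1⊕1⊕0⊕0⊕1⊕0 = 0
p4 (pos 4,5,6,7,12,13,14,15): XOR of data positions = 1⊕1⊕1⊕1⊕1⊕1⊕0 = 0
p8 (pos 8,9,10,11,12,13,14,15): XOR of data positions = 0⊕0⊕0⊕1⊕1⊕1⊕0 = 1
Codeword: 001011110001110

001011110001110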